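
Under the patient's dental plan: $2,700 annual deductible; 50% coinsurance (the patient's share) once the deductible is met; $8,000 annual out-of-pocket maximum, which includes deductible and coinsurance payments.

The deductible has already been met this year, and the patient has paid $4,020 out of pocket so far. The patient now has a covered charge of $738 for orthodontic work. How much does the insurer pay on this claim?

The deductible is already satisfied, so the full bill goes to coinsurance.
50% of $738 = $369 falls to the patient.
Total out-of-pocket so far would be $4,020 + $369 = $4,389, below the $8,000 cap — no reduction.
The insurer covers the remainder: $738 − $369 = $369.

$369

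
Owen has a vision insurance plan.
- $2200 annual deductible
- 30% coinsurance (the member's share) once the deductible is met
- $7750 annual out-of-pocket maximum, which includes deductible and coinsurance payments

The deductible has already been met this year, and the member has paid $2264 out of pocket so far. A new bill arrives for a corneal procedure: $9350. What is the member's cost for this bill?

$2805

The deductible is already satisfied, so the full bill goes to coinsurance.
Coinsurance: $9350 × 30% = $2805.
Total out-of-pocket so far would be $2264 + $2805 = $5069, below the $7750 cap — no reduction.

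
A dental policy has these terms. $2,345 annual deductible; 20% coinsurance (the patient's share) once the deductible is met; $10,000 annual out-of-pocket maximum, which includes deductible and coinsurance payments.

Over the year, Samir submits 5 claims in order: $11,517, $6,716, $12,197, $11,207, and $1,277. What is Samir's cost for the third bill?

Claim 1 ($11,517): $2,345 finishes the deductible; $9,172 goes to coinsurance; patient's 20% is $1,834.40. Patient owes $4,179.40 (running OOP $4,179.40).
Claim 2 ($6,716): 20% coinsurance on $6,716 = $1,343.20. Patient pays $1,343.20; OOP now $5,522.60.
Claim 3 ($12,197): deductible met; 20% of $12,197 = $2,439.40. Cost to patient: $2,439.40. OOP to date $7,962.

$2,439.40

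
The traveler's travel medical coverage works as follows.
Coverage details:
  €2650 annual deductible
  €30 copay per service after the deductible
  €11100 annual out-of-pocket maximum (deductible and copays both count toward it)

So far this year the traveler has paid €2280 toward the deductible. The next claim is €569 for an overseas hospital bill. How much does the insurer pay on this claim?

€2280 of the €2650 deductible is already met, leaving €370.
The remaining €199 (= €569 − €370) moves to the copay.
Copay on this service: €30.
That puts the traveler's cost at €370 + €30 = €400 before any cap.
Cumulative spending €2280 + €400 = €2680 stays under the €11100 maximum.
Insurer pays the balance: €569 − €400 = €169.

€169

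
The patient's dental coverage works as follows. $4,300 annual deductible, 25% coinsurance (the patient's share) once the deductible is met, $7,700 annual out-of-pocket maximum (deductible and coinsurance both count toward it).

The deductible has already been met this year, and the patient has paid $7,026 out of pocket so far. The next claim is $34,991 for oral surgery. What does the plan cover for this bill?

The deductible is already satisfied, so the full bill goes to coinsurance.
25% of $34,991 = $8,747.75 falls to the patient.
That would bring total out-of-pocket to $15,773.75, past the $7,700 cap. The patient is capped at $7,700 − $7,026 = $674 on this claim.
The plan picks up $34,991 − $674 = $34,317.

$34,317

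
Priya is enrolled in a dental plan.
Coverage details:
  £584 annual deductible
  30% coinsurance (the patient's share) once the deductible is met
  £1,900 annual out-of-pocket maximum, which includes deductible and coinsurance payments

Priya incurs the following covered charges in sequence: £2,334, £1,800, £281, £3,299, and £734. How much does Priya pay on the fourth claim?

#1 (£2,334): £584 finishes the deductible; £1,750 goes to coinsurance; patient's 30% is £525. Patient pays £1,109; OOP now £1,109.
#2 (£1,800): 30% coinsurance on £1,800 = £540. Cost to patient: £540. OOP to date £1,649.
#3 (£281): deductible met; 30% of £281 = £84.30. Patient owes £84.30 (running OOP £1,733.30).
#4 (£3,299): 30% coinsurance on £3,299 = £989.70. That would push OOP to £2,723, over the £1,900 cap, so patient pays £1,900 − £1,733.30 = £166.70.

£166.70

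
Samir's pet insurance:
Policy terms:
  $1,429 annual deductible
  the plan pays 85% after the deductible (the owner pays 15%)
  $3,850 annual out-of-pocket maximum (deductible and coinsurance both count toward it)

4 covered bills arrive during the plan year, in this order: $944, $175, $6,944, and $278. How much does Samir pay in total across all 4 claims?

$2,465.80

Claim 1 ($944): fully absorbed by the deductible. Owner owes $944 (running OOP $944).
Claim 2 ($175): fully absorbed by the deductible. Owner pays $175; OOP now $1,119.
Claim 3 ($6,944): $310 to deductible, leaving $6,634; coinsurance $6,634 × 15% = $995.10. Cost to owner: $1,305.10. OOP to date $2,424.10.
Claim 4 ($278): deductible met; 15% of $278 = $41.70. Cost to owner: $41.70. OOP to date $2,465.80.
Summing the owner's payments: $944 + $175 + $1,305.10 + $41.70 = $2,465.80.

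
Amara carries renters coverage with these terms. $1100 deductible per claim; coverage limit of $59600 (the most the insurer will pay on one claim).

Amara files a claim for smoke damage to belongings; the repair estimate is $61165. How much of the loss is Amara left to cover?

Subtract the deductible: $61165 − $1100 = $60065.
The $59600 per-incident cap binds; insurer pays $59600.
Out of pocket: $61165 − $59600 = $1565.

$1565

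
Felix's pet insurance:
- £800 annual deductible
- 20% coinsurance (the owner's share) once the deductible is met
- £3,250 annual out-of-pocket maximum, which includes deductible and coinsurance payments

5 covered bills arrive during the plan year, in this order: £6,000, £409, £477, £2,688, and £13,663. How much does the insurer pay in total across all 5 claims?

Claim 1 — £6,000: £800 to deductible, leaving £5,200; coinsurance £5,200 × 20% = £1,040. Cost to owner: £1,840. OOP to date £1,840. Insurer: £6,000 − £1,840 = £4,160.
Claim 2 — £409: deductible already satisfied, so owner's share is 20% × £409 = £81.80. Owner pays £81.80; OOP now £1,921.80. Insurer: £409 − £81.80 = £327.20.
Claim 3 — £477: 20% coinsurance on £477 = £95.40. Owner owes £95.40 (running OOP £2,017.20). Plan pays £477 − £95.40 = £381.60.
Claim 4 — £2,688: 20% coinsurance on £2,688 = £537.60. Owner pays £537.60; OOP now £2,554.80. Insurer: £2,688 − £537.60 = £2,150.40.
Claim 5 — £13,663: deductible already satisfied, so owner's share is 20% × £13,663 = £2,732.60. Adding that to £2,554.80 gives £5,287.40, past the £3,250 cap; owner pays only £3,250 − £2,554.80 = £695.20. Insurer: £13,663 − £695.20 = £12,967.80.
Insurer total: £4,160 + £327.20 + £381.60 + £2,150.40 + £12,967.80 = £19,987.

£19,987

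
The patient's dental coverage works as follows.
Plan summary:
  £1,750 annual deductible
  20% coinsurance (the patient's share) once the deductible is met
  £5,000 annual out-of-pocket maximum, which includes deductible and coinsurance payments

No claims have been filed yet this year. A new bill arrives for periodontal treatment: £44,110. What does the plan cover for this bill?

Deductible not yet touched, so the first £1,750 of the bill goes to the deductible.
The remaining £42,360 (= £44,110 − £1,750) moves to coinsurance.
Coinsurance: £42,360 × 20% = £8,472.
Patient responsibility before any cap: £1,750 + £8,472 = £10,222.
That would bring total out-of-pocket to £10,222, past the £5,000 cap. The patient is capped at £5,000 − £0 = £5,000 on this claim.
The plan picks up £44,110 − £5,000 = £39,110.

£39,110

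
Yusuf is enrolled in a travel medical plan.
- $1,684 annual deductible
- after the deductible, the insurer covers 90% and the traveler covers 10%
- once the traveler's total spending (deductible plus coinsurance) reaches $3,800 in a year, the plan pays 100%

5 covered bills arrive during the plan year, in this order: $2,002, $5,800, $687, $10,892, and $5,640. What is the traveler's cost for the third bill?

$68.70

Bill 1, $2,002: $1,684 to deductible, leaving $318; coinsurance $318 × 10% = $31.80. Traveler owes $1,715.80 (running OOP $1,715.80).
Bill 2, $5,800: 10% coinsurance on $5,800 = $580. Traveler owes $580 (running OOP $2,295.80).
Bill 3, $687: deductible met; 10% of $687 = $68.70. Traveler owes $68.70 (running OOP $2,364.50).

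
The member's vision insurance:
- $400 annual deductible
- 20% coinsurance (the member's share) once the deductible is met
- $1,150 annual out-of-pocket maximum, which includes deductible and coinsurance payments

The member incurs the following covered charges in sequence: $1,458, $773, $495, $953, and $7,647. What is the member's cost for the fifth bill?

$94.20

#1 ($1,458): $400 finishes the deductible; $1,058 goes to coinsurance; coinsurance $1,058 × 20% = $211.60. Member pays $611.60; OOP now $611.60.
#2 ($773): deductible already satisfied, so member's share is 20% × $773 = $154.60. Cost to member: $154.60. OOP to date $766.20.
#3 ($495): deductible already satisfied, so member's share is 20% × $495 = $99. Member owes $99 (running OOP $865.20).
#4 ($953): deductible already satisfied, so member's share is 20% × $953 = $190.60. Member owes $190.60 (running OOP $1,055.80).
#5 ($7,647): deductible met; 20% of $7,647 = $1,529.40. That would push OOP to $2,585.20, over the $1,150 cap, so member pays $1,150 − $1,055.80 = $94.20.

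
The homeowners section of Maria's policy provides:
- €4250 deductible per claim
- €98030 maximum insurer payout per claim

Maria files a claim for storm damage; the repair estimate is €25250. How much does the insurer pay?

After the deductible, €25250 − €4250 = €21000 remains.
That's under the €98030 cap, so the insurer reimburses the full €21000.

€21000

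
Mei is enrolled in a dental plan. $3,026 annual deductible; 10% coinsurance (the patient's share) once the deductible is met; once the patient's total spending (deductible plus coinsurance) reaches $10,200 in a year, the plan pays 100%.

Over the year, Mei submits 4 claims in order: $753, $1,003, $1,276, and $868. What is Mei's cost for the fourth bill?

$86.80

Claim 1 — $753: all of it applies to the deductible. Patient pays $753; OOP now $753.
Claim 2 — $1,003: fully absorbed by the deductible. Patient owes $1,003 (running OOP $1,756).
Claim 3 — $1,276: $1,270 to deductible, leaving $6; coinsurance $6 × 10% = $0.60. Patient pays $1,270.60; OOP now $3,026.60.
Claim 4 — $868: deductible met; 10% of $868 = $86.80. Patient pays $86.80; OOP now $3,113.40.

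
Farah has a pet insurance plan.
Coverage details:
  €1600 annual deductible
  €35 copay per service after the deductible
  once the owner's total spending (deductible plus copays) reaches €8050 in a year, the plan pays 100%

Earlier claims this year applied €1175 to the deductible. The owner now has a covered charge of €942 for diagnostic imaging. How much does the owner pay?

Deductible still to meet: €1600 − €1175 = €425.
That leaves €942 − €425 = €517 for the copay.
Copay on this service: €35.
So the owner owes €425 + €35 = €460 before any cap.
Year-to-date out-of-pocket becomes €1175 + €460 = €1635, still under the €8050 maximum, so no cap applies.

€460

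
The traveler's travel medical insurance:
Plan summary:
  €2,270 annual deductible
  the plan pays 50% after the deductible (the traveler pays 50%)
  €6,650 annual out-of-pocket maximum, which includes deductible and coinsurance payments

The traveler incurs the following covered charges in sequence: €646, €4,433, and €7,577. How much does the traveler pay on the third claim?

Claim 1 — €646: entire amount goes to the deductible. Traveler owes €646 (running OOP €646).
Claim 2 — €4,433: deductible takes €1,624, €2,809 remains; coinsurance €2,809 × 50% = €1,404.50. Traveler pays €3,028.50; OOP now €3,674.50.
Claim 3 — €7,577: 50% coinsurance on €7,577 = €3,788.50. OOP would hit €7,463 > €6,650, so the cap limits the traveler to €6,650 − €3,674.50 = €2,975.50.

€2,975.50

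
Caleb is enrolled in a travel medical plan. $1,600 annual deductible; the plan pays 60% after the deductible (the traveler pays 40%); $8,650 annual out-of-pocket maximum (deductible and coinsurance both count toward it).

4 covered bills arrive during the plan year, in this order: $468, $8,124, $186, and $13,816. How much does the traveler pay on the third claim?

Claim 1 ($468): fully absorbed by the deductible. Traveler owes $468 (running OOP $468).
Claim 2 ($8,124): deductible takes $1,132, $6,992 remains; traveler's 40% is $2,796.80. Traveler pays $3,928.80; OOP now $4,396.80.
Claim 3 ($186): deductible already satisfied, so traveler's share is 40% × $186 = $74.40. Traveler pays $74.40; OOP now $4,471.20.

$74.40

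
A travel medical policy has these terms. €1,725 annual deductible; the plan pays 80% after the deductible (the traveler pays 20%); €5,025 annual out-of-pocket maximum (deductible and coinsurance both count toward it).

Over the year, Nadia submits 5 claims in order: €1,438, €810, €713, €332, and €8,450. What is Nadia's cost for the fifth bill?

€1,690

Claim 1 (€1,438): fully absorbed by the deductible. Traveler pays €1,438; OOP now €1,438.
Claim 2 (€810): deductible takes €287, €523 remains; traveler's 20% is €104.60. Traveler pays €391.60; OOP now €1,829.60.
Claim 3 (€713): 20% coinsurance on €713 = €142.60. Traveler pays €142.60; OOP now €1,972.20.
Claim 4 (€332): 20% coinsurance on €332 = €66.40. Cost to traveler: €66.40. OOP to date €2,038.60.
Claim 5 (€8,450): 20% coinsurance on €8,450 = €1,690. Traveler pays €1,690; OOP now €3,728.60.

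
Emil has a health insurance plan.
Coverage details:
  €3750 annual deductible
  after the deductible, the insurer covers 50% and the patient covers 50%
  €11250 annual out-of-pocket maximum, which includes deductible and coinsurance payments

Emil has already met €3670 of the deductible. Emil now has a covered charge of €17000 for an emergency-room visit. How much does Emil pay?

€7580

€3670 of the €3750 deductible is already met, leaving €80.
That leaves €17000 − €80 = €16920 for coinsurance.
Coinsurance: €16920 × 50% = €8460.
Patient responsibility before any cap: €80 + €8460 = €8540.
Adding €8540 to the €3670 already spent would give €12210, which exceeds the €11250 cap; the patient pays just €11250 − €3670 = €7580.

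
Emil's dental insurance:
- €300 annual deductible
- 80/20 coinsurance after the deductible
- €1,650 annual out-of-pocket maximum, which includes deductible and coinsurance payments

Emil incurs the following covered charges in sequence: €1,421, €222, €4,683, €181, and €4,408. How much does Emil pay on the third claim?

Claim 1 — €1,421: €300 to deductible, leaving €1,121; patient's 20% is €224.20. Patient owes €524.20 (running OOP €524.20).
Claim 2 — €222: deductible met; 20% of €222 = €44.40. Cost to patient: €44.40. OOP to date €568.60.
Claim 3 — €4,683: deductible met; 20% of €4,683 = €936.60. Patient pays €936.60; OOP now €1,505.20.

€936.60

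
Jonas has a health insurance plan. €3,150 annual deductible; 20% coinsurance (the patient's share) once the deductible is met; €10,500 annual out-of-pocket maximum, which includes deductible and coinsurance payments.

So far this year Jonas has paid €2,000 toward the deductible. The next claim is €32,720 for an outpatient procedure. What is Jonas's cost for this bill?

€2,000 of the €3,150 deductible is already met, leaving €1,150.
The remaining €31,570 (= €32,720 − €1,150) moves to coinsurance.
Coinsurance: €31,570 × 20% = €6,314.
So the patient owes €1,150 + €6,314 = €7,464 before any cap.
Total out-of-pocket so far would be €2,000 + €7,464 = €9,464, below the €10,500 cap — no reduction.

€7,464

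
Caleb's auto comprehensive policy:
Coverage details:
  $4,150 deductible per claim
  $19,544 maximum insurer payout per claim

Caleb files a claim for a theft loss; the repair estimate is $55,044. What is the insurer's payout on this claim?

$19,544

After the deductible, $55,044 − $4,150 = $50,894 remains.
The $19,544 per-incident cap binds; insurer pays $19,544.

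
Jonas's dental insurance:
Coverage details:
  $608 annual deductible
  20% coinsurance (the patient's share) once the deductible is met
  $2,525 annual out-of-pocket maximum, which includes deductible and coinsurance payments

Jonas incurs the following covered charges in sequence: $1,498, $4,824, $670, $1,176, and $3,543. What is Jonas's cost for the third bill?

Claim 1 — $1,498: $608 to deductible, leaving $890; coinsurance $890 × 20% = $178. Cost to patient: $786. OOP to date $786.
Claim 2 — $4,824: 20% coinsurance on $4,824 = $964.80. Cost to patient: $964.80. OOP to date $1,750.80.
Claim 3 — $670: 20% coinsurance on $670 = $134. Patient pays $134; OOP now $1,884.80.

$134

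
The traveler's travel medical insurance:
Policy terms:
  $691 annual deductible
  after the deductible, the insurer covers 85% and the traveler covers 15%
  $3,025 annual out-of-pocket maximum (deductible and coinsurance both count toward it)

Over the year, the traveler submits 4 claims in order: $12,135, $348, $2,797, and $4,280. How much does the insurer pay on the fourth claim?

$4,134.35

#1 ($12,135): deductible takes $691, $11,444 remains; 15% of $11,444 = $1,716.60. Traveler pays $2,407.60; OOP now $2,407.60. Insurer: $12,135 − $2,407.60 = $9,727.40.
#2 ($348): deductible already satisfied, so traveler's share is 15% × $348 = $52.20. Traveler owes $52.20 (running OOP $2,459.80). Plan pays $348 − $52.20 = $295.80.
#3 ($2,797): 15% coinsurance on $2,797 = $419.55. Traveler pays $419.55; OOP now $2,879.35. Insurer: $2,797 − $419.55 = $2,377.45.
#4 ($4,280): deductible already satisfied, so traveler's share is 15% × $4,280 = $642. Adding that to $2,879.35 gives $3,521.35, past the $3,025 cap; traveler pays only $3,025 − $2,879.35 = $145.65. Plan pays $4,280 − $145.65 = $4,134.35.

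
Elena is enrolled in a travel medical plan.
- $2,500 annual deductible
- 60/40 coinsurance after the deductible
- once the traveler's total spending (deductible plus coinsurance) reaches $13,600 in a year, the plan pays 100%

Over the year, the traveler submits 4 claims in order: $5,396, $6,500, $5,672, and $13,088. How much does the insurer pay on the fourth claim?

$8,015.20

Claim 1 ($5,396): deductible takes $2,500, $2,896 remains; coinsurance $2,896 × 40% = $1,158.40. Cost to traveler: $3,658.40. OOP to date $3,658.40. Insurer: $5,396 − $3,658.40 = $1,737.60.
Claim 2 ($6,500): 40% coinsurance on $6,500 = $2,600. Traveler pays $2,600; OOP now $6,258.40. Insurer: $6,500 − $2,600 = $3,900.
Claim 3 ($5,672): deductible already satisfied, so traveler's share is 40% × $5,672 = $2,268.80. Cost to traveler: $2,268.80. OOP to date $8,527.20. Plan pays $5,672 − $2,268.80 = $3,403.20.
Claim 4 ($13,088): 40% coinsurance on $13,088 = $5,235.20. That would push OOP to $13,762.40, over the $13,600 cap, so traveler pays $13,600 − $8,527.20 = $5,072.80. Insurer: $13,088 − $5,072.80 = $8,015.20.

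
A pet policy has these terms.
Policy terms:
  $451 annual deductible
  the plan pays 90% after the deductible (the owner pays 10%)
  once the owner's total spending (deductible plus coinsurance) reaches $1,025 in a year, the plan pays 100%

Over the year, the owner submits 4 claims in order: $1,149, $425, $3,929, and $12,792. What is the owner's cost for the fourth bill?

Bill 1, $1,149: deductible takes $451, $698 remains; coinsurance $698 × 10% = $69.80. Cost to owner: $520.80. OOP to date $520.80.
Bill 2, $425: 10% coinsurance on $425 = $42.50. Owner owes $42.50 (running OOP $563.30).
Bill 3, $3,929: deductible met; 10% of $3,929 = $392.90. Owner pays $392.90; OOP now $956.20.
Bill 4, $12,792: deductible met; 10% of $12,792 = $1,279.20. That would push OOP to $2,235.40, over the $1,025 cap, so owner pays $1,025 − $956.20 = $68.80.

$68.80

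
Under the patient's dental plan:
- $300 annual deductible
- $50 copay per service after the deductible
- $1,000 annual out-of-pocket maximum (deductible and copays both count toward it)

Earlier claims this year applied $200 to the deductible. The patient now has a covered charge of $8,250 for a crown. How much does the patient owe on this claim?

$150

Deductible still to meet: $300 − $200 = $100.
The remaining $8,150 (= $8,250 − $100) moves to the copay.
Copay on this service: $50.
So the patient owes $100 + $50 = $150 before any cap.
Total out-of-pocket so far would be $200 + $150 = $350, below the $1,000 cap — no reduction.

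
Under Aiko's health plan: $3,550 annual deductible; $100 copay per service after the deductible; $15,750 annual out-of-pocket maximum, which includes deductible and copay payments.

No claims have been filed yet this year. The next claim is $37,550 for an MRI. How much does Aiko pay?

$3,650

The full $3,550 deductible is still open; $3,550 of this bill applies to it.
The remaining $34,000 (= $37,550 − $3,550) moves to the copay.
Copay on this service: $100.
Patient responsibility before any cap: $3,550 + $100 = $3,650.
Total out-of-pocket so far would be $0 + $3,650 = $3,650, below the $15,750 cap — no reduction.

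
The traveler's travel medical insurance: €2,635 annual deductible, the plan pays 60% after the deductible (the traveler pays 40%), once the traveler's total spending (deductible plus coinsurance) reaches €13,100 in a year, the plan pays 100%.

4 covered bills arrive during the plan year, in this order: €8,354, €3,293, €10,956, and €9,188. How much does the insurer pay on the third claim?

€6,573.60

Claim 1 — €8,354: €2,635 finishes the deductible; €5,719 goes to coinsurance; coinsurance €5,719 × 40% = €2,287.60. Cost to traveler: €4,922.60. OOP to date €4,922.60. Plan pays €8,354 − €4,922.60 = €3,431.40.
Claim 2 — €3,293: 40% coinsurance on €3,293 = €1,317.20. Traveler pays €1,317.20; OOP now €6,239.80. Plan pays €3,293 − €1,317.20 = €1,975.80.
Claim 3 — €10,956: 40% coinsurance on €10,956 = €4,382.40. Traveler pays €4,382.40; OOP now €10,622.20. Insurer: €10,956 − €4,382.40 = €6,573.60.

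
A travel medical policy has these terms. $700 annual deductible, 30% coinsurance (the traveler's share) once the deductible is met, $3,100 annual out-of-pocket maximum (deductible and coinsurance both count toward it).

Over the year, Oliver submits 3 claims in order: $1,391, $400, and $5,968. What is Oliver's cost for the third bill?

$1,790.40

Bill 1, $1,391: $700 finishes the deductible; $691 goes to coinsurance; coinsurance $691 × 30% = $207.30. Cost to traveler: $907.30. OOP to date $907.30.
Bill 2, $400: deductible met; 30% of $400 = $120. Cost to traveler: $120. OOP to date $1,027.30.
Bill 3, $5,968: 30% coinsurance on $5,968 = $1,790.40. Cost to traveler: $1,790.40. OOP to date $2,817.70.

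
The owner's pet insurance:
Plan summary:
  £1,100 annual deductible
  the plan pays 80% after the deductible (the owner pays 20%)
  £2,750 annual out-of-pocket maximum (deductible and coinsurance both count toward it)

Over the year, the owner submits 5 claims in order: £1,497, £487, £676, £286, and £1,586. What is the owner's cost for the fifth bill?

£317.20

Claim 1 — £1,497: deductible takes £1,100, £397 remains; coinsurance £397 × 20% = £79.40. Cost to owner: £1,179.40. OOP to date £1,179.40.
Claim 2 — £487: 20% coinsurance on £487 = £97.40. Cost to owner: £97.40. OOP to date £1,276.80.
Claim 3 — £676: deductible already satisfied, so owner's share is 20% × £676 = £135.20. Owner pays £135.20; OOP now £1,412.
Claim 4 — £286: deductible already satisfied, so owner's share is 20% × £286 = £57.20. Owner owes £57.20 (running OOP £1,469.20).
Claim 5 — £1,586: deductible already satisfied, so owner's share is 20% × £1,586 = £317.20. Owner owes £317.20 (running OOP £1,786.40).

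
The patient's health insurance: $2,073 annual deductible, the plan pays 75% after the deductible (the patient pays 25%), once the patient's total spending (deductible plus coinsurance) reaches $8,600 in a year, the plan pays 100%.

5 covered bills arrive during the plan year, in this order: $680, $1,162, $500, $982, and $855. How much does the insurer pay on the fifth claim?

Claim 1 — $680: fully absorbed by the deductible. Patient pays $680; OOP now $680. Insurer: $680 − $680 = $0.
Claim 2 — $1,162: entire amount goes to the deductible. Patient owes $1,162 (running OOP $1,842). Insurer: $1,162 − $1,162 = $0.
Claim 3 — $500: deductible takes $231, $269 remains; coinsurance $269 × 25% = $67.25. Patient owes $298.25 (running OOP $2,140.25). Insurer: $500 − $298.25 = $201.75.
Claim 4 — $982: 25% coinsurance on $982 = $245.50. Patient owes $245.50 (running OOP $2,385.75). Insurer: $982 − $245.50 = $736.50.
Claim 5 — $855: 25% coinsurance on $855 = $213.75. Patient pays $213.75; OOP now $2,599.50. Insurer: $855 − $213.75 = $641.25.

$641.25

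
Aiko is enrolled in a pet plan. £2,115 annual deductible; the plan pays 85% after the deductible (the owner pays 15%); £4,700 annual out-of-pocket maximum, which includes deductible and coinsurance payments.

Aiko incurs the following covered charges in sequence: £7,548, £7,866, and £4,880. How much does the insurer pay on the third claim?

£4,289.85

Bill 1, £7,548: £2,115 finishes the deductible; £5,433 goes to coinsurance; 15% of £5,433 = £814.95. Owner pays £2,929.95; OOP now £2,929.95. Insurer: £7,548 − £2,929.95 = £4,618.05.
Bill 2, £7,866: 15% coinsurance on £7,866 = £1,179.90. Owner pays £1,179.90; OOP now £4,109.85. Plan pays £7,866 − £1,179.90 = £6,686.10.
Bill 3, £4,880: deductible met; 15% of £4,880 = £732. OOP would hit £4,841.85 > £4,700, so the cap limits the owner to £4,700 − £4,109.85 = £590.15. Plan pays £4,880 − £590.15 = £4,289.85.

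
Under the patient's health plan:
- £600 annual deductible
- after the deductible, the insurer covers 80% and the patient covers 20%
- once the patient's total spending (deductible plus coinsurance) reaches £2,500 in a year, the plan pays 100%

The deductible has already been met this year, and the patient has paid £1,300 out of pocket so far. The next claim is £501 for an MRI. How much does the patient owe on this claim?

The deductible is already satisfied, so the full bill goes to coinsurance.
20% of £501 = £100.20 falls to the patient.
Cumulative spending £1,300 + £100.20 = £1,400.20 stays under the £2,500 maximum.

£100.20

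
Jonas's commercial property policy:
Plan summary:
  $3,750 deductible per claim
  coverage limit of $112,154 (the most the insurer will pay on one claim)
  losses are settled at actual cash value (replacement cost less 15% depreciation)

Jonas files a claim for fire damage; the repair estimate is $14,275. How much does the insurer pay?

Actual cash value after 15% depreciation: $14,275 × 85% = $12,133.75.
Less the $3,750 deductible: $12,133.75 − $3,750 = $8,383.75.
$8,383.75 ≤ $112,154, so the limit doesn't bind; insurer pays $8,383.75.

$8,383.75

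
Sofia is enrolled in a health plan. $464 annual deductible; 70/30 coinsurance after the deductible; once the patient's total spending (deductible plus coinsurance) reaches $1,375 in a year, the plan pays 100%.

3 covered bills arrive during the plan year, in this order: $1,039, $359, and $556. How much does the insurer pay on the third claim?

Claim 1 — $1,039: deductible takes $464, $575 remains; patient's 30% is $172.50. Cost to patient: $636.50. OOP to date $636.50. Plan pays $1,039 − $636.50 = $402.50.
Claim 2 — $359: deductible met; 30% of $359 = $107.70. Patient owes $107.70 (running OOP $744.20). Insurer: $359 − $107.70 = $251.30.
Claim 3 — $556: 30% coinsurance on $556 = $166.80. Cost to patient: $166.80. OOP to date $911. Insurer: $556 − $166.80 = $389.20.

$389.20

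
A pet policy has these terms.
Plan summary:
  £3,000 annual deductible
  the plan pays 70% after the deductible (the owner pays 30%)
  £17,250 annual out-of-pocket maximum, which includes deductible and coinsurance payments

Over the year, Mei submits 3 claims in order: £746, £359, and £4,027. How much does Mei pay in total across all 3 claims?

#1 (£746): fully absorbed by the deductible. Owner pays £746; OOP now £746.
#2 (£359): fully absorbed by the deductible. Owner pays £359; OOP now £1,105.
#3 (£4,027): deductible takes £1,895, £2,132 remains; 30% of £2,132 = £639.60. Owner owes £2,534.60 (running OOP £3,639.60).
Total paid by the owner: £746 + £359 + £2,534.60 = £3,639.60.

£3,639.60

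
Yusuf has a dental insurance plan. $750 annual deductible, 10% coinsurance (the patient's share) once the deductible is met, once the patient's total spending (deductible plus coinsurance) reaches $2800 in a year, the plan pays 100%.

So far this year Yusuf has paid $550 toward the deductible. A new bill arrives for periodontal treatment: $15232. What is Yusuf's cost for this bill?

$550 of the $750 deductible is already met, leaving $200.
After the $200 deductible portion, $15232 − $200 = $15032 is subject to coinsurance.
10% of $15032 = $1503.20 falls to the patient.
So the patient owes $200 + $1503.20 = $1703.20 before any cap.
Total out-of-pocket so far would be $550 + $1703.20 = $2253.20, below the $2800 cap — no reduction.

$1703.20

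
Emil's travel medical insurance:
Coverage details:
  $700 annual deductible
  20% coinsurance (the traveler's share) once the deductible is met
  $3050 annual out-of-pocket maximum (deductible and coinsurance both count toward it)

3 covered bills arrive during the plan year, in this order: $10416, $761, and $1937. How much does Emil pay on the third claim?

$254.60

Claim 1 ($10416): deductible takes $700, $9716 remains; 20% of $9716 = $1943.20. Cost to traveler: $2643.20. OOP to date $2643.20.
Claim 2 ($761): deductible already satisfied, so traveler's share is 20% × $761 = $152.20. Cost to traveler: $152.20. OOP to date $2795.40.
Claim 3 ($1937): deductible met; 20% of $1937 = $387.40. That would push OOP to $3182.80, over the $3050 cap, so traveler pays $3050 − $2795.40 = $254.60.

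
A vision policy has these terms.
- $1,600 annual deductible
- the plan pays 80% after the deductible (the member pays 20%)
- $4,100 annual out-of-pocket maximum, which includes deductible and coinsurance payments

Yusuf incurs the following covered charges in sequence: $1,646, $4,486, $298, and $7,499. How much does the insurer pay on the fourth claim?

$5,999.20

Claim 1 ($1,646): $1,600 finishes the deductible; $46 goes to coinsurance; member's 20% is $9.20. Member pays $1,609.20; OOP now $1,609.20. Insurer: $1,646 − $1,609.20 = $36.80.
Claim 2 ($4,486): deductible already satisfied, so member's share is 20% × $4,486 = $897.20. Member pays $897.20; OOP now $2,506.40. Plan pays $4,486 − $897.20 = $3,588.80.
Claim 3 ($298): 20% coinsurance on $298 = $59.60. Cost to member: $59.60. OOP to date $2,566. Insurer: $298 − $59.60 = $238.40.
Claim 4 ($7,499): 20% coinsurance on $7,499 = $1,499.80. Cost to member: $1,499.80. OOP to date $4,065.80. Insurer: $7,499 − $1,499.80 = $5,999.20.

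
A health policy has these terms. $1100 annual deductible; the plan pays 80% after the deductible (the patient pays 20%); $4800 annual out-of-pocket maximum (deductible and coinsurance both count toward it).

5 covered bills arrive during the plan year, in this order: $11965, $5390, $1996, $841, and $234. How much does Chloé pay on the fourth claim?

Claim 1 — $11965: deductible takes $1100, $10865 remains; 20% of $10865 = $2173. Patient pays $3273; OOP now $3273.
Claim 2 — $5390: deductible met; 20% of $5390 = $1078. Cost to patient: $1078. OOP to date $4351.
Claim 3 — $1996: deductible already satisfied, so patient's share is 20% × $1996 = $399.20. Patient pays $399.20; OOP now $4750.20.
Claim 4 — $841: deductible already satisfied, so patient's share is 20% × $841 = $168.20. That would push OOP to $4918.40, over the $4800 cap, so patient pays $4800 − $4750.20 = $49.80.

$49.80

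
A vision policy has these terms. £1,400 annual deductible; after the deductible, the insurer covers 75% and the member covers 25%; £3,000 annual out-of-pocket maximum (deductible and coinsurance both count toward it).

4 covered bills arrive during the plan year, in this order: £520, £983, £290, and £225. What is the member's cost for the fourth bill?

£56.25

#1 (£520): fully absorbed by the deductible. Member owes £520 (running OOP £520).
#2 (£983): £880 finishes the deductible; £103 goes to coinsurance; coinsurance £103 × 25% = £25.75. Member owes £905.75 (running OOP £1,425.75).
#3 (£290): 25% coinsurance on £290 = £72.50. Cost to member: £72.50. OOP to date £1,498.25.
#4 (£225): deductible met; 25% of £225 = £56.25. Member pays £56.25; OOP now £1,554.50.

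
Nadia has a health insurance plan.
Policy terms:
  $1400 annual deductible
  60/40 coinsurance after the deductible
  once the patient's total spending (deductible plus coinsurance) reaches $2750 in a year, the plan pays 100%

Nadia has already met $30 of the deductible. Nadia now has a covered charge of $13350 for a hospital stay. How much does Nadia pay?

$2720

Remaining deductible: $1400 − $30 = $1370.
That leaves $13350 − $1370 = $11980 for coinsurance.
Patient's 40% share of $11980 is $4792.
So the patient owes $1370 + $4792 = $6162 before any cap.
Year-to-date out-of-pocket would reach $30 + $6162 = $6192, above the $2750 maximum, so the patient pays only $2750 − $30 = $2720.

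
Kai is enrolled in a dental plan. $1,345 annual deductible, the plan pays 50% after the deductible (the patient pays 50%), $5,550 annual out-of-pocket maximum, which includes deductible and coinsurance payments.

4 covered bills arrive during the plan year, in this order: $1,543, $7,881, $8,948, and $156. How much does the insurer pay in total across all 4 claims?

$12,978

Bill 1, $1,543: deductible takes $1,345, $198 remains; coinsurance $198 × 50% = $99. Patient pays $1,444; OOP now $1,444. Insurer: $1,543 − $1,444 = $99.
Bill 2, $7,881: deductible met; 50% of $7,881 = $3,940.50. Patient pays $3,940.50; OOP now $5,384.50. Plan pays $7,881 − $3,940.50 = $3,940.50.
Bill 3, $8,948: deductible already satisfied, so patient's share is 50% × $8,948 = $4,474. That would push OOP to $9,858.50, over the $5,550 cap, so patient pays $5,550 − $5,384.50 = $165.50. Plan pays $8,948 − $165.50 = $8,782.50.
Bill 4, $156: deductible met; 50% of $156 = $78. OOP would hit $5,628 > $5,550, so the cap limits the patient to $5,550 − $5,550 = $0. Plan pays $156 − $0 = $156.
Insurer total = bills − patient's total = $18,528 − $5,550 = $12,978.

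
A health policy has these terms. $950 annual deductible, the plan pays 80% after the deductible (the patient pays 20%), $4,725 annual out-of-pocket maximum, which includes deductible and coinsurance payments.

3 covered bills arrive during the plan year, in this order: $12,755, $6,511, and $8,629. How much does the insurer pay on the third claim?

#1 ($12,755): $950 finishes the deductible; $11,805 goes to coinsurance; 20% of $11,805 = $2,361. Patient owes $3,311 (running OOP $3,311). Insurer: $12,755 − $3,311 = $9,444.
#2 ($6,511): deductible already satisfied, so patient's share is 20% × $6,511 = $1,302.20. Patient owes $1,302.20 (running OOP $4,613.20). Plan pays $6,511 − $1,302.20 = $5,208.80.
#3 ($8,629): deductible already satisfied, so patient's share is 20% × $8,629 = $1,725.80. That would push OOP to $6,339, over the $4,725 cap, so patient pays $4,725 − $4,613.20 = $111.80. Plan pays $8,629 − $111.80 = $8,517.20.

$8,517.20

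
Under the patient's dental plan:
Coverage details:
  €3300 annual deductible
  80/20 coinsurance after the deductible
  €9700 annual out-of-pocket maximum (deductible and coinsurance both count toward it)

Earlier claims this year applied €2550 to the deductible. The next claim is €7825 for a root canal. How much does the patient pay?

Remaining deductible: €3300 − €2550 = €750.
That leaves €7825 − €750 = €7075 for coinsurance.
20% of €7075 = €1415 falls to the patient.
That puts the patient's cost at €750 + €1415 = €2165 before any cap.
Cumulative spending €2550 + €2165 = €4715 stays under the €9700 maximum.

€2165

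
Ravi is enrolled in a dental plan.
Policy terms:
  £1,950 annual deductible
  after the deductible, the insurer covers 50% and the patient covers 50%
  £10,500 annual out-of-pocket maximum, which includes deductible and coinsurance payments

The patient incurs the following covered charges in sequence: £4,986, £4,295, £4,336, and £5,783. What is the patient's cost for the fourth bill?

Claim 1 (£4,986): deductible takes £1,950, £3,036 remains; patient's 50% is £1,518. Patient owes £3,468 (running OOP £3,468).
Claim 2 (£4,295): deductible met; 50% of £4,295 = £2,147.50. Patient pays £2,147.50; OOP now £5,615.50.
Claim 3 (£4,336): deductible already satisfied, so patient's share is 50% × £4,336 = £2,168. Cost to patient: £2,168. OOP to date £7,783.50.
Claim 4 (£5,783): deductible already satisfied, so patient's share is 50% × £5,783 = £2,891.50. That would push OOP to £10,675, over the £10,500 cap, so patient pays £10,500 − £7,783.50 = £2,716.50.

£2,716.50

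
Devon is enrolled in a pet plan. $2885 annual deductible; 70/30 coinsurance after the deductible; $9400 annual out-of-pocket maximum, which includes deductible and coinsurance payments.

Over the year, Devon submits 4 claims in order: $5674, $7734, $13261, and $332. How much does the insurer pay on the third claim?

$9902.90

Claim 1 — $5674: deductible takes $2885, $2789 remains; owner's 30% is $836.70. Owner owes $3721.70 (running OOP $3721.70). Plan pays $5674 − $3721.70 = $1952.30.
Claim 2 — $7734: deductible met; 30% of $7734 = $2320.20. Cost to owner: $2320.20. OOP to date $6041.90. Insurer: $7734 − $2320.20 = $5413.80.
Claim 3 — $13261: deductible met; 30% of $13261 = $3978.30. OOP would hit $10020.20 > $9400, so the cap limits the owner to $9400 − $6041.90 = $3358.10. Insurer: $13261 − $3358.10 = $9902.90.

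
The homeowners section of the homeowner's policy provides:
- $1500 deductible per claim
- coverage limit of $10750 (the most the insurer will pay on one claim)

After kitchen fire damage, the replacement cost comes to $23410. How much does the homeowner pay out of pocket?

$12660

Subtract the deductible: $23410 − $1500 = $21910.
$21910 exceeds the $10750 limit, so the insurer pays the limit: $10750.
The homeowner bears the rest of the original loss: $23410 − $10750 = $12660.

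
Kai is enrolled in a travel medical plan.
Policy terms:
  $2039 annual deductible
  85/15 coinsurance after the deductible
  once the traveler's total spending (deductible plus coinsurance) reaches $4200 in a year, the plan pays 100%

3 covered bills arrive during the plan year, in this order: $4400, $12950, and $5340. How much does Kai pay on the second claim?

#1 ($4400): $2039 to deductible, leaving $2361; 15% of $2361 = $354.15. Traveler owes $2393.15 (running OOP $2393.15).
#2 ($12950): deductible met; 15% of $12950 = $1942.50. Adding that to $2393.15 gives $4335.65, past the $4200 cap; traveler pays only $4200 − $2393.15 = $1806.85.

$1806.85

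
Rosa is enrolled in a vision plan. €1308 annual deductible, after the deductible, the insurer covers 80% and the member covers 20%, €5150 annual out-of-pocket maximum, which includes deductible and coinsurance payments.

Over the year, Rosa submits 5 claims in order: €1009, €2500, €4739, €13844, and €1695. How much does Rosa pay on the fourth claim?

€2454

Bill 1, €1009: fully absorbed by the deductible. Cost to member: €1009. OOP to date €1009.
Bill 2, €2500: deductible takes €299, €2201 remains; 20% of €2201 = €440.20. Member owes €739.20 (running OOP €1748.20).
Bill 3, €4739: 20% coinsurance on €4739 = €947.80. Cost to member: €947.80. OOP to date €2696.
Bill 4, €13844: 20% coinsurance on €13844 = €2768.80. Adding that to €2696 gives €5464.80, past the €5150 cap; member pays only €5150 − €2696 = €2454.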